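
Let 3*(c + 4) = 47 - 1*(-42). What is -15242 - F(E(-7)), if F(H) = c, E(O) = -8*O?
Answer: -45803/3 ≈ -15268.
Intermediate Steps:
c = 77/3 (c = -4 + (47 - 1*(-42))/3 = -4 + (47 + 42)/3 = -4 + (⅓)*89 = -4 + 89/3 = 77/3 ≈ 25.667)
F(H) = 77/3
-15242 - F(E(-7)) = -15242 - 1*77/3 = -15242 - 77/3 = -45803/3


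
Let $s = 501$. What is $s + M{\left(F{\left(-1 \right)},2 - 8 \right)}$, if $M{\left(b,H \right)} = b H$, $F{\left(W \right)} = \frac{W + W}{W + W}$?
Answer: $495$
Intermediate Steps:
$F{\left(W \right)} = 1$ ($F{\left(W \right)} = \frac{2 W}{2 W} = 2 W \frac{1}{2 W} = 1$)
$M{\left(b,H \right)} = H b$
$s + M{\left(F{\left(-1 \right)},2 - 8 \right)} = 501 + \left(2 - 8\right) 1 = 501 - 6 = 495$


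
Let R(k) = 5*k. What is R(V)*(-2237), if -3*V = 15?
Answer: 55925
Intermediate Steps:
V = -5 (V = -1/3*15 = -5)
R(V)*(-2237) = (5*(-5))*(-2237) = -25*(-2237) = 55925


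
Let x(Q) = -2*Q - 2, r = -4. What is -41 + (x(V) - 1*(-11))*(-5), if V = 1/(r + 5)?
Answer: -76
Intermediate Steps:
V = 1 (V = 1/(-4 + 5) = 1/1 = 1)
x(Q) = -2 - 2*Q
-41 + (x(V) - 1*(-11))*(-5) = -41 + ((-2 - 2*1) - 1*(-11))*(-5) = -41 + ((-2 - 2) + 11)*(-5) = -41 + (-4 + 11)*(-5) = -41 + 7*(-5) = -41 - 35 = -76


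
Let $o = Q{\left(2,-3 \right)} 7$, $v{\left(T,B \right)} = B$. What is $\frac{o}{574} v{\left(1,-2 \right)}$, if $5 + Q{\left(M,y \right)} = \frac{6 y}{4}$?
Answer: $\frac{19}{82} \approx 0.23171$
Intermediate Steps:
$Q{\left(M,y \right)} = -5 + \frac{3 y}{2}$ ($Q{\left(M,y \right)} = -5 + \frac{6 y}{4} = -5 + 6 y \frac{1}{4} = -5 + \frac{3 y}{2}$)
$o = - \frac{133}{2}$ ($o = \left(-5 + \frac{3}{2} \left(-3\right)\right) 7 = \left(-5 - \frac{9}{2}\right) 7 = \left(- \frac{19}{2}\right) 7 = - \frac{133}{2} \approx -66.5$)
$\frac{o}{574} v{\left(1,-2 \right)} = - \frac{133}{2 \cdot 574} \left(-2\right) = \left(- \frac{133}{2}\right) \frac{1}{574} \left(-2\right) = \left(- \frac{19}{164}\right) \left(-2\right) = \frac{19}{82}$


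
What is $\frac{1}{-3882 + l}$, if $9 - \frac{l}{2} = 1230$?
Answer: $- \frac{1}{6324} \approx -0.00015813$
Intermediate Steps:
$l = -2442$ ($l = 18 - 2460 = -2442$)
$\frac{1}{-3882 + l} = \frac{1}{-3882 - 2442} = \frac{1}{-6324} = - \frac{1}{6324}$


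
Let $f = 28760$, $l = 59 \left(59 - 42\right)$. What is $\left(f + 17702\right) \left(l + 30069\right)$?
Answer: $1443667264$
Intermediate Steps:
$l = 1003$ ($l = 59 \cdot 17 = 1003$)
$\left(f + 17702\right) \left(l + 30069\right) = \left(28760 + 17702\right) \left(1003 + 30069\right) = 46462 \cdot 31072 = 1443667264$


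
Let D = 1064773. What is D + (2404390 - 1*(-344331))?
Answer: 3813494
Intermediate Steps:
D + (2404390 - 1*(-344331)) = 1064773 + (2404390 - 1*(-344331)) = 1064773 + (2404390 + 344331) = 1064773 + 2748721 = 3813494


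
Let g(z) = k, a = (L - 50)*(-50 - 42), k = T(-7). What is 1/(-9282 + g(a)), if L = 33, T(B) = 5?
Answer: -1/9277 ≈ -0.00010779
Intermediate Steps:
k = 5
a = 1564 (a = (33 - 50)*(-50 - 42) = -17*(-92) = 1564)
g(z) = 5
1/(-9282 + g(a)) = 1/(-9282 + 5) = 1/(-9277) = -1/9277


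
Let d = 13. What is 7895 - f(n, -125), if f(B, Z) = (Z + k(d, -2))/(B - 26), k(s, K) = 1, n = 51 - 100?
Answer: 592001/75 ≈ 7893.3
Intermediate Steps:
n = -49
f(B, Z) = (1 + Z)/(-26 + B) (f(B, Z) = (Z + 1)/(B - 26) = (1 + Z)/(-26 + B))
7895 - f(n, -125) = 7895 - (1 - 125)/(-26 - 49) = 7895 - (-124)/(-75) = 7895 - (-1)*(-124)/75 = 7895 - 1*124/75 = 7895 - 124/75 = 592001/75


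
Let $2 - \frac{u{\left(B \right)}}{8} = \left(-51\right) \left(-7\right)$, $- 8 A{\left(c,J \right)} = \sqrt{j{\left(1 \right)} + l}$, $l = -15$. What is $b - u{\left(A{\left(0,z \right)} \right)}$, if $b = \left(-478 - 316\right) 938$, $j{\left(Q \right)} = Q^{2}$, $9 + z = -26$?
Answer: $-741932$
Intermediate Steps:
$z = -35$ ($z = -9 - 26 = -35$)
$A{\left(c,J \right)} = - \frac{i \sqrt{14}}{8}$ ($A{\left(c,J \right)} = - \frac{\sqrt{1^{2} - 15}}{8} = - \frac{\sqrt{1 - 15}}{8} = - \frac{\sqrt{-14}}{8} = - \frac{i \sqrt{14}}{8}$)
$b = -744772$ ($b = \left(-794\right) 938 = -744772$)
$u{\left(B \right)} = -2840$ ($u{\left(B \right)} = 16 - 8 \left(\left(-51\right) \left(-7\right)\right) = 16 - 2856 = -2840$)
$b - u{\left(A{\left(0,z \right)} \right)} = -744772 - -2840 = -744772 + 2840 = -741932$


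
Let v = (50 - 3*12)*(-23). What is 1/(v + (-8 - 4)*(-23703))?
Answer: 1/284114 ≈ 3.5197e-6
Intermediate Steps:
v = -322 (v = (50 - 36)*(-23) = 14*(-23) = -322)
1/(v + (-8 - 4)*(-23703)) = 1/(-322 + (-8 - 4)*(-23703)) = 1/(-322 - 12*(-23703)) = 1/(-322 + 284436) = 1/284114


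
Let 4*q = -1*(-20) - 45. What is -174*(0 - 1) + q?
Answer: 671/4 ≈ 167.75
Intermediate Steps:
q = -25/4 (q = (-1*(-20) - 45)/4 = (20 - 45)/4 = (¼)*(-25) = -25/4 ≈ -6.2500)
-174*(0 - 1) + q = -174*(0 - 1) - 25/4 = -174*(-1) - 25/4 = -29*(-6) - 25/4 = 174 - 25/4 = 671/4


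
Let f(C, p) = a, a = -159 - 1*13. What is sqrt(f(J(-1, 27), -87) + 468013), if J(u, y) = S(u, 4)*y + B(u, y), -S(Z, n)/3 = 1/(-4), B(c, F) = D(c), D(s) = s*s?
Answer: sqrt(467841) ≈ 683.99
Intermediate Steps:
D(s) = s**2
B(c, F) = c**2
S(Z, n) = 3/4 (S(Z, n) = -3/(-4) = -3*(-1/4) = 3/4)
J(u, y) = u**2 + 3*y/4 (J(u, y) = 3*y/4 + u**2 = u**2 + 3*y/4)
a = -172 (a = -159 - 13 = -172)
f(C, p) = -172
sqrt(f(J(-1, 27), -87) + 468013) = sqrt(-172 + 468013) = sqrt(467841)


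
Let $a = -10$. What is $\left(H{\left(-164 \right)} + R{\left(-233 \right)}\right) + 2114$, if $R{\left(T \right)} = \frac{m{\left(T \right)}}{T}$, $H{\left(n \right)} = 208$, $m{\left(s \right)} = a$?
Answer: $\frac{541036}{233} \approx 2322.0$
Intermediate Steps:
$m{\left(s \right)} = -10$
$R{\left(T \right)} = - \frac{10}{T}$
$\left(H{\left(-164 \right)} + R{\left(-233 \right)}\right) + 2114 = \left(208 - \frac{10}{-233}\right) + 2114 = \left(208 - - \frac{10}{233}\right) + 2114 = \left(208 + \frac{10}{233}\right) + 2114 = \frac{48474}{233} + 2114 = \frac{541036}{233}$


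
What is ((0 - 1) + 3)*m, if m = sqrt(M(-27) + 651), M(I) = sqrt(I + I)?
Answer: 2*sqrt(651 + 3*I*sqrt(6)) ≈ 51.03 + 0.288*I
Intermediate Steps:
M(I) = sqrt(2)*sqrt(I) (M(I) = sqrt(2*I) = sqrt(2)*sqrt(I))
m = sqrt(651 + 3*I*sqrt(6)) (m = sqrt(sqrt(2)*sqrt(-27) + 651) = sqrt(sqrt(2)*(3*I*sqrt(3)) + 651) = sqrt(3*I*sqrt(6) + 651) = sqrt(651 + 3*I*sqrt(6)) ≈ 25.515 + 0.144*I)
((0 - 1) + 3)*m = ((0 - 1) + 3)*sqrt(651 + 3*I*sqrt(6)) = (-1 + 3)*sqrt(651 + 3*I*sqrt(6)) = 2*sqrt(651 + 3*I*sqrt(6))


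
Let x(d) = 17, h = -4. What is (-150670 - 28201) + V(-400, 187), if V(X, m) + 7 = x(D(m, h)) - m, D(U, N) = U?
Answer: -179048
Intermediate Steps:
V(X, m) = 10 - m (V(X, m) = -7 + (17 - m) = 10 - m)
(-150670 - 28201) + V(-400, 187) = (-150670 - 28201) + (10 - 1*187) = -178871 + (10 - 187) = -178871 - 177 = -179048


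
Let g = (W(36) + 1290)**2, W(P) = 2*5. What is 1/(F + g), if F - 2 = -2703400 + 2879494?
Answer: 1/1866096 ≈ 5.3588e-7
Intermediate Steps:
F = 176096 (F = 2 + (-2703400 + 2879494) = 2 + 176094 = 176096)
W(P) = 10
g = 1690000 (g = (10 + 1290)**2 = 1300**2 = 1690000)
1/(F + g) = 1/(176096 + 1690000) = 1/1866096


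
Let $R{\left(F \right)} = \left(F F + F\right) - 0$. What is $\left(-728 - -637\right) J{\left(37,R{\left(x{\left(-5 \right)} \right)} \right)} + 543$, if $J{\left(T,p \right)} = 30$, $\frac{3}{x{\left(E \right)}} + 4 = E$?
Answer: $-2187$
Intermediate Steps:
$x{\left(E \right)} = \frac{3}{-4 + E}$
$R{\left(F \right)} = F + F^{2}$ ($R{\left(F \right)} = \left(F^{2} + F\right) + 0 = \left(F + F^{2}\right) + 0 = F + F^{2}$)
$\left(-728 - -637\right) J{\left(37,R{\left(x{\left(-5 \right)} \right)} \right)} + 543 = \left(-728 - -637\right) 30 + 543 = \left(-728 + 637\right) 30 + 543 = \left(-91\right) 30 + 543 = -2730 + 543 = -2187$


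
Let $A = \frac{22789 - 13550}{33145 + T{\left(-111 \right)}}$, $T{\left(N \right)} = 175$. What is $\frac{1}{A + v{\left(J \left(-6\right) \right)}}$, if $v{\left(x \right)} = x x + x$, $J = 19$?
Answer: $\frac{33320}{429237479} \approx 7.7626 \cdot 10^{-5}$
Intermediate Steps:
$v{\left(x \right)} = x + x^{2}$ ($v{\left(x \right)} = x^{2} + x = x + x^{2}$)
$A = \frac{9239}{33320}$ ($A = \frac{22789 - 13550}{33145 + 175} = \frac{9239}{33320} \approx 0.27728$)
$\frac{1}{A + v{\left(J \left(-6\right) \right)}} = \frac{1}{\frac{9239}{33320} + 19 \left(-6\right) \left(1 + 19 \left(-6\right)\right)} = \frac{1}{\frac{9239}{33320} - 114 \left(1 - 114\right)} = \frac{1}{\frac{9239}{33320} - -12882} = \frac{1}{\frac{9239}{33320} + 12882} = \frac{1}{\frac{429237479}{33320}} = \frac{33320}{429237479}$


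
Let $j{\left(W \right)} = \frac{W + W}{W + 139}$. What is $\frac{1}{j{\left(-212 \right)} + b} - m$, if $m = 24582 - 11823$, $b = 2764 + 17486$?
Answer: $- \frac{18866401493}{1478674} \approx -12759.0$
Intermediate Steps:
$j{\left(W \right)} = \frac{2 W}{139 + W}$
$b = 20250$
$m = 12759$
$\frac{1}{j{\left(-212 \right)} + b} - m = \frac{1}{2 \left(-212\right) \frac{1}{139 - 212} + 20250} - 12759 = \frac{1}{2 \left(-212\right) \frac{1}{-73} + 20250} - 12759 = \frac{1}{2 \left(-212\right) \left(- \frac{1}{73}\right) + 20250} - 12759 = \frac{1}{\frac{424}{73} + 20250} - 12759 = \frac{1}{\frac{1478674}{73}} - 12759 = \frac{73}{1478674} - 12759 = - \frac{18866401493}{1478674}$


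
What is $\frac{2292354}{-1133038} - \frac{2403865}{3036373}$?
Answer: $- \frac{4842056091956}{1720162995587} \approx -2.8149$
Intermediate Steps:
$\frac{2292354}{-1133038} - \frac{2403865}{3036373} = 2292354 \left(- \frac{1}{1133038}\right) - \frac{2403865}{3036373} = - \frac{1146177}{566519} - \frac{2403865}{3036373} = - \frac{4842056091956}{1720162995587}$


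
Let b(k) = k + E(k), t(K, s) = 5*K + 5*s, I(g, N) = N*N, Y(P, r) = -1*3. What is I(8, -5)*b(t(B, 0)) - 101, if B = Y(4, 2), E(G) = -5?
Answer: -601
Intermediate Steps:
Y(P, r) = -3
I(g, N) = N²
B = -3
b(k) = -5 + k (b(k) = k - 5 = -5 + k)
I(8, -5)*b(t(B, 0)) - 101 = (-5)²*(-5 + (5*(-3) + 5*0)) - 101 = 25*(-5 + (-15 + 0)) - 101 = 25*(-5 - 15) - 101 = 25*(-20) - 101 = -500 - 101 = -601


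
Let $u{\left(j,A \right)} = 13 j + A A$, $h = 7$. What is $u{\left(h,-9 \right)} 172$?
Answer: $29584$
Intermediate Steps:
$u{\left(j,A \right)} = A^{2} + 13 j$ ($u{\left(j,A \right)} = 13 j + A^{2} = A^{2} + 13 j$)
$u{\left(h,-9 \right)} 172 = \left(\left(-9\right)^{2} + 13 \cdot 7\right) 172 = \left(81 + 91\right) 172 = 172 \cdot 172 = 29584$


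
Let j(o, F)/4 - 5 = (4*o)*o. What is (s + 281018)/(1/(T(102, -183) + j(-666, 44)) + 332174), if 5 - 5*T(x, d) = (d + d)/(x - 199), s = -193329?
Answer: 301825921990131/1143344362590431 ≈ 0.26399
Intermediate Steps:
T(x, d) = 1 - 2*d/(5*(-199 + x)) (T(x, d) = 1 - (d + d)/(5*(x - 199)) = 1 - 2*d/(5*(-199 + x)))
j(o, F) = 20 + 16*o² (j(o, F) = 20 + 4*((4*o)*o) = 20 + 4*(4*o²) = 20 + 16*o²)
(s + 281018)/(1/(T(102, -183) + j(-666, 44)) + 332174) = (-193329 + 281018)/(1/((-199 + 102 - ⅖*(-183))/(-199 + 102) + (20 + 16*(-666)²)) + 332174) = 87689/(1/((-199 + 102 + 366/5)/(-97) + (20 + 16*443556)) + 332174) = 87689/(1/(-1/97*(-119/5) + (20 + 7096896)) + 332174) = 87689/(1/(119/485 + 7096916) + 332174) = 87689/(1/(3442004379/485) + 332174) = 87689/(485/3442004379 + 332174) = 87689/(1143344362590431/3442004379) = 87689*(3442004379/1143344362590431) = 301825921990131/1143344362590431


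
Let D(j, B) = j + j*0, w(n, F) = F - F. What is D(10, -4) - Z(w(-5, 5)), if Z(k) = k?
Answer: 10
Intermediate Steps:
w(n, F) = 0
D(j, B) = j (D(j, B) = j + 0 = j)
D(10, -4) - Z(w(-5, 5)) = 10 - 1*0 = 10 + 0 = 10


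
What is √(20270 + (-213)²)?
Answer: √65639 ≈ 256.20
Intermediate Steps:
√(20270 + (-213)²) = √(20270 + 45369) = √65639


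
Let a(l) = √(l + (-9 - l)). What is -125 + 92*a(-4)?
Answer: -125 + 276*I ≈ -125.0 + 276.0*I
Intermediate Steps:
a(l) = 3*I (a(l) = √(-9) = 3*I)
-125 + 92*a(-4) = -125 + 92*(3*I) = -125 + 276*I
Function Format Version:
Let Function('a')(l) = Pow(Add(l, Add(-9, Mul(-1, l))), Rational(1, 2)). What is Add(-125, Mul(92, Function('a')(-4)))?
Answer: Add(-125, Mul(276, I)) ≈ Add(-125.00, Mul(276.00, I))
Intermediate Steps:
Function('a')(l) = Mul(3, I) (Function('a')(l) = Pow(-9, Rational(1, 2)) = Mul(3, I))
Add(-125, Mul(92, Function('a')(-4))) = Add(-125, Mul(92, Mul(3, I))) = Add(-125, Mul(276, I))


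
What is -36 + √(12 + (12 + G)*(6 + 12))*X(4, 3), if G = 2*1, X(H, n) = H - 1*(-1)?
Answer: -36 + 10*√66 ≈ 45.240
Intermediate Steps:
X(H, n) = 1 + H (X(H, n) = H + 1 = 1 + H)
G = 2
-36 + √(12 + (12 + G)*(6 + 12))*X(4, 3) = -36 + √(12 + (12 + 2)*(6 + 12))*(1 + 4) = -36 + √(12 + 14*18)*5 = -36 + √(12 + 252)*5 = -36 + √264*5 = -36 + (2*√66)*5 = -36 + 10*√66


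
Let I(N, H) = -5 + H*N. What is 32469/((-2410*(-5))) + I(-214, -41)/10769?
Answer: 455325111/129766450 ≈ 3.5088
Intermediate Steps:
32469/((-2410*(-5))) + I(-214, -41)/10769 = 32469/((-2410*(-5))) + (-5 - 41*(-214))/10769 = 32469/12050 + (-5 + 8774)*(1/10769) = 32469*(1/12050) + 8769*(1/10769) = 32469/12050 + 8769/10769 = 455325111/129766450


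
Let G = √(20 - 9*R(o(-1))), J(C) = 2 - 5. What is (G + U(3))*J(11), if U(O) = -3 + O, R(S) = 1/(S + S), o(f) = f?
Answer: -21*√2/2 ≈ -14.849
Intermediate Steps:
J(C) = -3
R(S) = 1/(2*S)
G = 7*√2/2 (G = √(20 - 9/(2*(-1))) = √(20 - 9*(-1)/2) = √(20 - 9*(-½)) = √(20 + 9/2) = √(49/2) = 7*√2/2 ≈ 4.9497)
(G + U(3))*J(11) = (7*√2/2 + (-3 + 3))*(-3) = (7*√2/2 + 0)*(-3) = (7*√2/2)*(-3) = -21*√2/2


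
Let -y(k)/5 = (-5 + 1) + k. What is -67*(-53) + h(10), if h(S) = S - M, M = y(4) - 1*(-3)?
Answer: 3558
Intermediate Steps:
y(k) = 20 - 5*k (y(k) = -5*((-5 + 1) + k) = -5*(-4 + k) = 20 - 5*k)
M = 3 (M = (20 - 5*4) - 1*(-3) = (20 - 20) + 3 = 0 + 3 = 3)
h(S) = -3 + S (h(S) = S - 1*3 = S - 3 = -3 + S)
-67*(-53) + h(10) = -67*(-53) + (-3 + 10) = 3551 + 7 = 3558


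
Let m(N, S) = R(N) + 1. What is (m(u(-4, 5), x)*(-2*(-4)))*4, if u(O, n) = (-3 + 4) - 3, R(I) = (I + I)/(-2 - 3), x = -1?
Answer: 288/5 ≈ 57.600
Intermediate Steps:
R(I) = -2*I/5 (R(I) = (2*I)/(-5) = (2*I)*(-1/5) = -2*I/5)
u(O, n) = -2 (u(O, n) = 1 - 3 = -2)
m(N, S) = 1 - 2*N/5 (m(N, S) = -2*N/5 + 1 = 1 - 2*N/5)
(m(u(-4, 5), x)*(-2*(-4)))*4 = ((1 - 2/5*(-2))*(-2*(-4)))*4 = ((1 + 4/5)*8)*4 = ((9/5)*8)*4 = (72/5)*4 = 288/5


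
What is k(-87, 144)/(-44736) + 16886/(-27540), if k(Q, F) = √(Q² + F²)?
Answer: -8443/13770 - √3145/14912 ≈ -0.61691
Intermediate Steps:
k(Q, F) = √(F² + Q²)
k(-87, 144)/(-44736) + 16886/(-27540) = √(144² + (-87)²)/(-44736) + 16886/(-27540) = √(20736 + 7569)*(-1/44736) + 16886*(-1/27540) = √28305*(-1/44736) - 8443/13770 = (3*√3145)*(-1/44736) - 8443/13770 = -√3145/14912 - 8443/13770 = -8443/13770 - √3145/14912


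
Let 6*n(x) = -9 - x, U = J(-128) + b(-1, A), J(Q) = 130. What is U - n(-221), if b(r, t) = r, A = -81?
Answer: 281/3 ≈ 93.667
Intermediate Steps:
U = 129 (U = 130 - 1 = 129)
n(x) = -3/2 - x/6 (n(x) = (-9 - x)/6 = -3/2 - x/6)
U - n(-221) = 129 - (-3/2 - ⅙*(-221)) = 129 - (-3/2 + 221/6) = 129 - 1*106/3 = 129 - 106/3 = 281/3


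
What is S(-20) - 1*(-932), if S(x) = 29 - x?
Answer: 981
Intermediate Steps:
S(-20) - 1*(-932) = (29 - 1*(-20)) - 1*(-932) = (29 + 20) + 932 = 49 + 932 = 981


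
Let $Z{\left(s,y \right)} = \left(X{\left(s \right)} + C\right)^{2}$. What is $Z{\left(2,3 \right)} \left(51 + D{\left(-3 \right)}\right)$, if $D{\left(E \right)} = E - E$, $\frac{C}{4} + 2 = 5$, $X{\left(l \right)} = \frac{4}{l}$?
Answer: $9996$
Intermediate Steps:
$C = 12$ ($C = -8 + 4 \cdot 5 = -8 + 20 = 12$)
$D{\left(E \right)} = 0$
$Z{\left(s,y \right)} = \left(12 + \frac{4}{s}\right)^{2}$ ($Z{\left(s,y \right)} = \left(\frac{4}{s} + 12\right)^{2} = \left(12 + \frac{4}{s}\right)^{2}$)
$Z{\left(2,3 \right)} \left(51 + D{\left(-3 \right)}\right) = \left(12 + \frac{4}{2}\right)^{2} \left(51 + 0\right) = \left(12 + 4 \cdot \frac{1}{2}\right)^{2} \cdot 51 = \left(12 + 2\right)^{2} \cdot 51 = 14^{2} \cdot 51 = 196 \cdot 51 = 9996$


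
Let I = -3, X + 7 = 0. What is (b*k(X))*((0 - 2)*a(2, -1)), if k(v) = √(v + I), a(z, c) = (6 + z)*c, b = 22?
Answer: 352*I*√10 ≈ 1113.1*I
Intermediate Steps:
X = -7 (X = -7 + 0 = -7)
a(z, c) = c*(6 + z)
k(v) = √(-3 + v) (k(v) = √(v - 3) = √(-3 + v))
(b*k(X))*((0 - 2)*a(2, -1)) = (22*√(-3 - 7))*((0 - 2)*(-(6 + 2))) = (22*√(-10))*(-(-2)*8) = (22*(I*√10))*(-2*(-8)) = (22*I*√10)*16 = 352*I*√10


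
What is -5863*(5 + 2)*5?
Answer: -205205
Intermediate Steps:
-5863*(5 + 2)*5 = -41041*5 = -5863*35 = -205205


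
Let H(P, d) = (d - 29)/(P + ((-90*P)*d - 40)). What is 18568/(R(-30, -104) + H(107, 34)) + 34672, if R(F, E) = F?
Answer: 334421379336/9820595 ≈ 34053.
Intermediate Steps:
H(P, d) = (-29 + d)/(-40 + P - 90*P*d) (H(P, d) = (-29 + d)/(P + (-90*P*d - 40)) = (-29 + d)/(P + (-40 - 90*P*d)) = (-29 + d)/(-40 + P - 90*P*d))
18568/(R(-30, -104) + H(107, 34)) + 34672 = 18568/(-30 + (29 - 1*34)/(40 - 1*107 + 90*107*34)) + 34672 = 18568/(-30 + (29 - 34)/(40 - 107 + 327420)) + 34672 = 18568/(-30 - 5/327353) + 34672 = 18568/(-9820595/327353) + 34672 = 18568*(-327353/9820595) + 34672 = -6078290504/9820595 + 34672 = 334421379336/9820595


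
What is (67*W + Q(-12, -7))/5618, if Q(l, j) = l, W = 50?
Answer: 1669/2809 ≈ 0.59416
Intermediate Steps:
(67*W + Q(-12, -7))/5618 = (67*50 - 12)/5618 = (3350 - 12)*(1/5618) = 3338*(1/5618) = 1669/2809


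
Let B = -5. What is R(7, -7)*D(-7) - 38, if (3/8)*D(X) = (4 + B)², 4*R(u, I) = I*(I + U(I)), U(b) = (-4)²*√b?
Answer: -16/3 - 224*I*√7/3 ≈ -5.3333 - 197.55*I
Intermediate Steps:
U(b) = 16*√b
R(u, I) = I*(I + 16*√I)/4 (R(u, I) = (I*(I + 16*√I))/4 = I*(I + 16*√I)/4)
D(X) = 8/3 (D(X) = 8*(4 - 5)²/3 = (8/3)*(-1)² = (8/3)*1 = 8/3)
R(7, -7)*D(-7) - 38 = ((¼)*(-7)*(-7 + 16*√(-7)))*(8/3) - 38 = ((¼)*(-7)*(-7 + 16*(I*√7)))*(8/3) - 38 = ((¼)*(-7)*(-7 + 16*I*√7))*(8/3) - 38 = (49/4 - 28*I*√7)*(8/3) - 38 = (98/3 - 224*I*√7/3) - 38 = -16/3 - 224*I*√7/3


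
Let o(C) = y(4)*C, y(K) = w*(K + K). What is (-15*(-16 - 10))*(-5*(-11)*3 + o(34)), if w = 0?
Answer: 64350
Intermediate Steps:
y(K) = 0 (y(K) = 0*(K + K) = 0*(2*K) = 0)
o(C) = 0 (o(C) = 0*C = 0)
(-15*(-16 - 10))*(-5*(-11)*3 + o(34)) = (-15*(-16 - 10))*(-5*(-11)*3 + 0) = (-15*(-26))*(55*3 + 0) = 390*(165 + 0) = 390*165 = 64350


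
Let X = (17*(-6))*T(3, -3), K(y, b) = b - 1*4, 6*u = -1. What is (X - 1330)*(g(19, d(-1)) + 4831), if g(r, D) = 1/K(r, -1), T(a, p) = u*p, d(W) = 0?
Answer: -33356674/5 ≈ -6.6713e+6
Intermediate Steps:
u = -⅙ (u = (⅙)*(-1) = -⅙ ≈ -0.16667)
K(y, b) = -4 + b (K(y, b) = b - 4 = -4 + b)
T(a, p) = -p/6
X = -51 (X = (17*(-6))*(-⅙*(-3)) = -102*½ = -51)
g(r, D) = -⅕ (g(r, D) = 1/(-4 - 1) = 1/(-5) = -⅕)
(X - 1330)*(g(19, d(-1)) + 4831) = (-51 - 1330)*(-⅕ + 4831) = -1381*24154/5 = -33356674/5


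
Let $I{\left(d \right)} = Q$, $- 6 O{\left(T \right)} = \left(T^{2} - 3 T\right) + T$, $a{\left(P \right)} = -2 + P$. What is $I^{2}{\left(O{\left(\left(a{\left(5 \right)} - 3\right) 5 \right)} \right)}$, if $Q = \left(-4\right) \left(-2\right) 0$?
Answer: $0$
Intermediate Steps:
$Q = 0$ ($Q = 8 \cdot 0 = 0$)
$O{\left(T \right)} = - \frac{T^{2}}{6} + \frac{T}{3}$ ($O{\left(T \right)} = - \frac{\left(T^{2} - 3 T\right) + T}{6} = - \frac{T^{2} - 2 T}{6} = - \frac{T^{2}}{6} + \frac{T}{3}$)
$I{\left(d \right)} = 0$
$I^{2}{\left(O{\left(\left(a{\left(5 \right)} - 3\right) 5 \right)} \right)} = 0^{2} = 0$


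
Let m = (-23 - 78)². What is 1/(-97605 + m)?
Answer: -1/87404 ≈ -1.1441e-5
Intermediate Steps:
m = 10201 (m = (-101)² = 10201)
1/(-97605 + m) = 1/(-97605 + 10201) = 1/(-87404) = -1/87404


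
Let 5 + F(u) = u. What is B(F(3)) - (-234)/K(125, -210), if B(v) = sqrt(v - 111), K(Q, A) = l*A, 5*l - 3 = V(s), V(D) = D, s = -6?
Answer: 13/7 + I*sqrt(113) ≈ 1.8571 + 10.63*I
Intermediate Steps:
l = -3/5 (l = 3/5 + (1/5)*(-6) = 3/5 - 6/5 = -3/5 ≈ -0.60000)
K(Q, A) = -3*A/5
F(u) = -5 + u
B(v) = sqrt(-111 + v)
B(F(3)) - (-234)/K(125, -210) = sqrt(-111 + (-5 + 3)) - (-234)/((-3/5*(-210))) = sqrt(-111 - 2) - (-234)/126 = sqrt(-113) - (-234)/126 = I*sqrt(113) - 1*(-13/7) = I*sqrt(113) + 13/7 = 13/7 + I*sqrt(113)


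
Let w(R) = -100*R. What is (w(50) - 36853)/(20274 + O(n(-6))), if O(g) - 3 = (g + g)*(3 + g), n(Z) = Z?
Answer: -13951/6771 ≈ -2.0604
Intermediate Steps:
O(g) = 3 + 2*g*(3 + g) (O(g) = 3 + (g + g)*(3 + g) = 3 + (2*g)*(3 + g) = 3 + 2*g*(3 + g))
(w(50) - 36853)/(20274 + O(n(-6))) = (-100*50 - 36853)/(20274 + (3 + 2*(-6)² + 6*(-6))) = (-5000 - 36853)/(20274 + (3 + 2*36 - 36)) = -41853/(20274 + (3 + 72 - 36)) = -41853/(20274 + 39) = -41853/20313 = -41853*1/20313 = -13951/6771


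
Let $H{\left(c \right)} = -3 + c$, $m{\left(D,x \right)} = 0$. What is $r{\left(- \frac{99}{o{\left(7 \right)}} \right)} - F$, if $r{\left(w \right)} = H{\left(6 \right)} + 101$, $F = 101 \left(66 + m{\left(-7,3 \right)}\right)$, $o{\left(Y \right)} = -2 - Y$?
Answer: $-6562$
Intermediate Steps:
$F = 6666$ ($F = 101 \left(66 + 0\right) = 101 \cdot 66 = 6666$)
$r{\left(w \right)} = 104$ ($r{\left(w \right)} = \left(-3 + 6\right) + 101 = 3 + 101 = 104$)
$r{\left(- \frac{99}{o{\left(7 \right)}} \right)} - F = 104 - 6666 = -6562$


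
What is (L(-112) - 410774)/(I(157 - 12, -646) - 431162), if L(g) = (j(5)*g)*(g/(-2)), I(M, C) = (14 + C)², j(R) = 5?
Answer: 31581/2267 ≈ 13.931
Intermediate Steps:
L(g) = -5*g²/2 (L(g) = (5*g)*(g/(-2)) = (5*g)*(g*(-½)) = (5*g)*(-g/2) = -5*g²/2)
(L(-112) - 410774)/(I(157 - 12, -646) - 431162) = (-5/2*(-112)² - 410774)/((14 - 646)² - 431162) = (-5/2*12544 - 410774)/((-632)² - 431162) = (-31360 - 410774)/(399424 - 431162) = -442134/(-31738) = -442134*(-1/31738) = 31581/2267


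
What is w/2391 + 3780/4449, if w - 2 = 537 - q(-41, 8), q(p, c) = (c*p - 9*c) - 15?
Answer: 1475814/1181951 ≈ 1.2486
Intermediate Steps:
q(p, c) = -15 - 9*c + c*p (q(p, c) = (-9*c + c*p) - 15 = -15 - 9*c + c*p)
w = 954 (w = 2 + (537 - (-15 - 9*8 + 8*(-41))) = 2 + (537 - (-15 - 72 - 328)) = 2 + (537 - 1*(-415)) = 2 + (537 + 415) = 2 + 952 = 954)
w/2391 + 3780/4449 = 954/2391 + 3780/4449 = 954*(1/2391) + 3780*(1/4449) = 318/797 + 1260/1483 = 1475814/1181951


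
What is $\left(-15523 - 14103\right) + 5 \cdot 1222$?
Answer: $-23516$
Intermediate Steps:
$\left(-15523 - 14103\right) + 5 \cdot 1222 = -29626 + 6110 = -23516$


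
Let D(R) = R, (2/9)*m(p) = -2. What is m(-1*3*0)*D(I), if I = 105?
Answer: -945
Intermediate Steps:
m(p) = -9 (m(p) = (9/2)*(-2) = -9)
m(-1*3*0)*D(I) = -9*105 = -945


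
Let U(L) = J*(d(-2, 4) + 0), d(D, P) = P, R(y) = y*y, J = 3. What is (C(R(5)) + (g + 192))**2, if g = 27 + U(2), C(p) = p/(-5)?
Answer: 51076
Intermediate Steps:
R(y) = y**2
C(p) = -p/5 (C(p) = p*(-1/5) = -p/5)
U(L) = 12 (U(L) = 3*(4 + 0) = 3*4 = 12)
g = 39 (g = 27 + 12 = 39)
(C(R(5)) + (g + 192))**2 = (-1/5*5**2 + (39 + 192))**2 = (-1/5*25 + 231)**2 = (-5 + 231)**2 = 226**2 = 51076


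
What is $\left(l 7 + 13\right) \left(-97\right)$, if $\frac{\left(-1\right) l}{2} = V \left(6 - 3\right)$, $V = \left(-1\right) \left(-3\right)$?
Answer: $10961$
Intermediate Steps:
$V = 3$
$l = -18$ ($l = - 2 \cdot 3 \left(6 - 3\right) = - 2 \cdot 3 \cdot 3 = \left(-2\right) 9 = -18$)
$\left(l 7 + 13\right) \left(-97\right) = \left(\left(-18\right) 7 + 13\right) \left(-97\right) = \left(-126 + 13\right) \left(-97\right) = \left(-113\right) \left(-97\right) = 10961$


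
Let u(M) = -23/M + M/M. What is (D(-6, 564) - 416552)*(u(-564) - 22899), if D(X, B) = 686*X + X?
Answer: 2716386459313/282 ≈ 9.6326e+9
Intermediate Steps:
u(M) = 1 - 23/M (u(M) = -23/M + 1 = 1 - 23/M)
D(X, B) = 687*X
(D(-6, 564) - 416552)*(u(-564) - 22899) = (687*(-6) - 416552)*((-23 - 564)/(-564) - 22899) = (-4122 - 416552)*(-1/564*(-587) - 22899) = -420674*(587/564 - 22899) = -420674*(-12914449/564) = 2716386459313/282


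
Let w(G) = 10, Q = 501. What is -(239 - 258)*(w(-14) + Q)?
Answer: 9709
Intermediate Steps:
-(239 - 258)*(w(-14) + Q) = -(239 - 258)*(10 + 501) = -(-19)*511 = -1*(-9709) = 9709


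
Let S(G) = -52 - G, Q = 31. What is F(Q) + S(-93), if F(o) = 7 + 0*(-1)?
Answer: 48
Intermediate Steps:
F(o) = 7 (F(o) = 7 + 0 = 7)
F(Q) + S(-93) = 7 + (-52 - 1*(-93)) = 7 + (-52 + 93) = 7 + 41 = 48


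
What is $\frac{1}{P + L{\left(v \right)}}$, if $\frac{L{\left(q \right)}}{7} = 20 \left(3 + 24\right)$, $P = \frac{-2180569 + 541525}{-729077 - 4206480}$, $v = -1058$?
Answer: $\frac{448687}{1696185864} \approx 0.00026453$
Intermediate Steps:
$P = \frac{149004}{448687}$ ($P = - \frac{1639044}{-4935557} = \left(-1639044\right) \left(- \frac{1}{4935557}\right) = \frac{149004}{448687} \approx 0.33209$)
$L{\left(q \right)} = 3780$ ($L{\left(q \right)} = 7 \cdot 20 \left(3 + 24\right) = 7 \cdot 20 \cdot 27 = 7 \cdot 540 = 3780$)
$\frac{1}{P + L{\left(v \right)}} = \frac{1}{\frac{149004}{448687} + 3780} = \frac{1}{\frac{1696185864}{448687}} = \frac{448687}{1696185864}$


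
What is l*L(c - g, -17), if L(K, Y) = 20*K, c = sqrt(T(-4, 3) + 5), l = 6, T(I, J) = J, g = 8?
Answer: -960 + 240*sqrt(2) ≈ -620.59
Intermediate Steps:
c = 2*sqrt(2) (c = sqrt(3 + 5) = sqrt(8) = 2*sqrt(2) ≈ 2.8284)
l*L(c - g, -17) = 6*(20*(2*sqrt(2) - 1*8)) = 6*(20*(2*sqrt(2) - 8)) = 6*(20*(-8 + 2*sqrt(2))) = 6*(-160 + 40*sqrt(2)) = -960 + 240*sqrt(2)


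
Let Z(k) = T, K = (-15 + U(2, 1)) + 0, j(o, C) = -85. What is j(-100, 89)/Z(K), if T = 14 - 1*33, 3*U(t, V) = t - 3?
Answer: 85/19 ≈ 4.4737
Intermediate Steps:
U(t, V) = -1 + t/3 (U(t, V) = (t - 3)/3 = (-3 + t)/3 = -1 + t/3)
T = -19 (T = 14 - 33 = -19)
K = -46/3 (K = (-15 + (-1 + (1/3)*2)) + 0 = (-15 + (-1 + 2/3)) + 0 = (-15 - 1/3) + 0 = -46/3 + 0 = -46/3 ≈ -15.333)
Z(k) = -19
j(-100, 89)/Z(K) = -85/(-19) = -85*(-1/19) = 85/19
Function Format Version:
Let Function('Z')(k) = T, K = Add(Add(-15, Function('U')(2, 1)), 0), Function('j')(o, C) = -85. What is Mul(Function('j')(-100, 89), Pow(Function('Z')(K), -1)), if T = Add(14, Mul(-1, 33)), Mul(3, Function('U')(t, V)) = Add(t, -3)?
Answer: Rational(85, 19) ≈ 4.4737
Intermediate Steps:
Function('U')(t, V) = Add(-1, Mul(Rational(1, 3), t)) (Function('U')(t, V) = Mul(Rational(1, 3), Add(t, -3)) = Mul(Rational(1, 3), Add(-3, t)) = Add(-1, Mul(Rational(1, 3), t)))
T = -19 (T = Add(14, -33) = -19)
K = Rational(-46, 3) (K = Add(Add(-15, Add(-1, Mul(Rational(1, 3), 2))), 0) = Add(Add(-15, Add(-1, Rational(2, 3))), 0) = Add(Add(-15, Rational(-1, 3)), 0) = Add(Rational(-46, 3), 0) = Rational(-46, 3) ≈ -15.333)
Function('Z')(k) = -19
Mul(Function('j')(-100, 89), Pow(Function('Z')(K), -1)) = Mul(-85, Pow(-19, -1)) = Mul(-85, Rational(-1, 19)) = Rational(85, 19)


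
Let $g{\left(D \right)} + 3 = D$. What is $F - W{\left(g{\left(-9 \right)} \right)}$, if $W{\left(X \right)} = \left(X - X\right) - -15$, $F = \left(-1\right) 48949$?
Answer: $-48964$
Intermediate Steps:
$g{\left(D \right)} = -3 + D$
$F = -48949$
$W{\left(X \right)} = 15$ ($W{\left(X \right)} = 0 + 15 = 15$)
$F - W{\left(g{\left(-9 \right)} \right)} = -48949 - 15 = -48964$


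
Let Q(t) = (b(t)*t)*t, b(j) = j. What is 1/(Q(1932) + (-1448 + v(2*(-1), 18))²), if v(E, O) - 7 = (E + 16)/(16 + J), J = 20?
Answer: 324/2337175596793 ≈ 1.3863e-10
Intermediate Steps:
v(E, O) = 67/9 + E/36 (v(E, O) = 7 + (E + 16)/(16 + 20) = 7 + (16 + E)/36 = 7 + (16 + E)*(1/36) = 7 + (4/9 + E/36) = 67/9 + E/36)
Q(t) = t³ (Q(t) = (t*t)*t = t²*t = t³)
1/(Q(1932) + (-1448 + v(2*(-1), 18))²) = 1/(1932³ + (-1448 + (67/9 + (2*(-1))/36))²) = 1/(7211429568 + (-1448 + (67/9 + (1/36)*(-2)))²) = 1/(7211429568 + (-1448 + (67/9 - 1/18))²) = 1/(7211429568 + (-1448 + 133/18)²) = 1/(7211429568 + (-25931/18)²) = 1/(7211429568 + 672416761/324) = 1/(2337175596793/324) = 324/2337175596793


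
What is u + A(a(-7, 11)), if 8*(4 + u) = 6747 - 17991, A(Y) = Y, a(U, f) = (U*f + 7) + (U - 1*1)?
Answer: -2975/2 ≈ -1487.5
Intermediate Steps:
a(U, f) = 6 + U + U*f (a(U, f) = (7 + U*f) + (U - 1) = (7 + U*f) + (-1 + U) = 6 + U + U*f)
u = -2819/2 (u = -4 + (6747 - 17991)/8 = -4 + (⅛)*(-11244) = -4 - 2811/2 = -2819/2 ≈ -1409.5)
u + A(a(-7, 11)) = -2819/2 + (6 - 7 - 7*11) = -2819/2 + (6 - 7 - 77) = -2819/2 - 78 = -2975/2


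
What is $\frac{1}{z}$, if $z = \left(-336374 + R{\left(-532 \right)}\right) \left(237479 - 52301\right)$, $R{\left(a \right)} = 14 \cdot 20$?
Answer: $- \frac{1}{62237214732} \approx -1.6068 \cdot 10^{-11}$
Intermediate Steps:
$R{\left(a \right)} = 280$
$z = -62237214732$ ($z = \left(-336374 + 280\right) \left(237479 - 52301\right) = \left(-336094\right) 185178 = -62237214732$)
$\frac{1}{z} = \frac{1}{-62237214732} = - \frac{1}{62237214732}$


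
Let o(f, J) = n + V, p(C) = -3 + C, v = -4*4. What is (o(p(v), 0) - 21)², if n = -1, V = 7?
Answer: 225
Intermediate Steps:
v = -16
o(f, J) = 6 (o(f, J) = -1 + 7 = 6)
(o(p(v), 0) - 21)² = (6 - 21)² = (-15)² = 225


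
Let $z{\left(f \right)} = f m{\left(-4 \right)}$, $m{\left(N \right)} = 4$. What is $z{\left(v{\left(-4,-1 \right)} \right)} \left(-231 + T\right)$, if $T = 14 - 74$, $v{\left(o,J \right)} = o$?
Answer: $4656$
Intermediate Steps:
$T = -60$ ($T = 14 - 74 = -60$)
$z{\left(f \right)} = 4 f$ ($z{\left(f \right)} = f 4 = 4 f$)
$z{\left(v{\left(-4,-1 \right)} \right)} \left(-231 + T\right) = 4 \left(-4\right) \left(-231 - 60\right) = \left(-16\right) \left(-291\right) = 4656$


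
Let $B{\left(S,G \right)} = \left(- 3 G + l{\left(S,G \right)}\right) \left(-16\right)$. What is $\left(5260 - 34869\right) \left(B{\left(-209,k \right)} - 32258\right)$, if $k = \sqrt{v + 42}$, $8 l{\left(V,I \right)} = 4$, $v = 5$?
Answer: $955363994 - 1421232 \sqrt{47} \approx 9.4562 \cdot 10^{8}$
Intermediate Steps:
$l{\left(V,I \right)} = \frac{1}{2}$ ($l{\left(V,I \right)} = \frac{1}{8} \cdot 4 = \frac{1}{2}$)
$k = \sqrt{47}$ ($k = \sqrt{5 + 42} = \sqrt{47} \approx 6.8557$)
$B{\left(S,G \right)} = -8 + 48 G$ ($B{\left(S,G \right)} = \left(- 3 G + \frac{1}{2}\right) \left(-16\right) = \left(\frac{1}{2} - 3 G\right) \left(-16\right) = -8 + 48 G$)
$\left(5260 - 34869\right) \left(B{\left(-209,k \right)} - 32258\right) = \left(5260 - 34869\right) \left(\left(-8 + 48 \sqrt{47}\right) - 32258\right) = - 29609 \left(-32266 + 48 \sqrt{47}\right) = 955363994 - 1421232 \sqrt{47}$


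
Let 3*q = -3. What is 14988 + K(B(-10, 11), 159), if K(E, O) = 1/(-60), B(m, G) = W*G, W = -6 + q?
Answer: 899279/60 ≈ 14988.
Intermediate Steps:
q = -1 (q = (⅓)*(-3) = -1)
W = -7 (W = -6 - 1 = -7)
B(m, G) = -7*G
K(E, O) = -1/60
14988 + K(B(-10, 11), 159) = 14988 - 1/60 = 899279/60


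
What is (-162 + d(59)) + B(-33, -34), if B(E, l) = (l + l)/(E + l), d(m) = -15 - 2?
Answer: -11925/67 ≈ -177.99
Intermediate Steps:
d(m) = -17
B(E, l) = 2*l/(E + l) (B(E, l) = (2*l)/(E + l) = 2*l/(E + l))
(-162 + d(59)) + B(-33, -34) = (-162 - 17) + 2*(-34)/(-33 - 34) = -179 + 2*(-34)/(-67) = -179 + 2*(-34)*(-1/67) = -179 + 68/67 = -11925/67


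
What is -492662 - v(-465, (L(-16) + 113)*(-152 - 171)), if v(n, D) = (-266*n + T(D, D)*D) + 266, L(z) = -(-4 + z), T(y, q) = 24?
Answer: 414398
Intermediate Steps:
L(z) = 4 - z
v(n, D) = 266 - 266*n + 24*D (v(n, D) = (-266*n + 24*D) + 266 = 266 - 266*n + 24*D)
-492662 - v(-465, (L(-16) + 113)*(-152 - 171)) = -492662 - (266 - 266*(-465) + 24*(((4 - 1*(-16)) + 113)*(-152 - 171))) = -492662 - (266 + 123690 + 24*(((4 + 16) + 113)*(-323))) = -492662 - (266 + 123690 + 24*((20 + 113)*(-323))) = -492662 - (266 + 123690 + 24*(133*(-323))) = -492662 - (266 + 123690 + 24*(-42959)) = -492662 - (266 + 123690 - 1031016) = -492662 - 1*(-907060) = -492662 + 907060 = 414398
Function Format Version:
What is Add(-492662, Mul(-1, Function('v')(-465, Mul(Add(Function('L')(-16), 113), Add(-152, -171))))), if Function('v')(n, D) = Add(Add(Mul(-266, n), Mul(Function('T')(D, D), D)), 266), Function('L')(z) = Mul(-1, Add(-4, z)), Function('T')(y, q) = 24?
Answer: 414398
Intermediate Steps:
Function('L')(z) = Add(4, Mul(-1, z))
Function('v')(n, D) = Add(266, Mul(-266, n), Mul(24, D)) (Function('v')(n, D) = Add(Add(Mul(-266, n), Mul(24, D)), 266) = Add(266, Mul(-266, n), Mul(24, D)))
Add(-492662, Mul(-1, Function('v')(-465, Mul(Add(Function('L')(-16), 113), Add(-152, -171))))) = Add(-492662, Mul(-1, Add(266, Mul(-266, -465), Mul(24, Mul(Add(Add(4, Mul(-1, -16)), 113), Add(-152, -171)))))) = Add(-492662, Mul(-1, Add(266, 123690, Mul(24, Mul(Add(Add(4, 16), 113), -323))))) = Add(-492662, Mul(-1, Add(266, 123690, Mul(24, Mul(Add(20, 113), -323))))) = Add(-492662, Mul(-1, Add(266, 123690, Mul(24, Mul(133, -323))))) = Add(-492662, Mul(-1, Add(266, 123690, Mul(24, -42959)))) = Add(-492662, Mul(-1, Add(266, 123690, -1031016))) = Add(-492662, Mul(-1, -907060)) = Add(-492662, 907060) = 414398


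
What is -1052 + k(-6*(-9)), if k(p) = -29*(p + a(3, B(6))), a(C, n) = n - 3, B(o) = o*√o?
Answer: -2531 - 174*√6 ≈ -2957.2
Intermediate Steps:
B(o) = o^(3/2)
a(C, n) = -3 + n
k(p) = 87 - 174*√6 - 29*p (k(p) = -29*(p + (-3 + 6^(3/2))) = -29*(p + (-3 + 6*√6)) = -29*(-3 + p + 6*√6) = 87 - 174*√6 - 29*p)
-1052 + k(-6*(-9)) = -1052 + (87 - 174*√6 - (-174)*(-9)) = -1052 + (87 - 174*√6 - 29*54) = -1052 + (87 - 174*√6 - 1566) = -1052 + (-1479 - 174*√6) = -2531 - 174*√6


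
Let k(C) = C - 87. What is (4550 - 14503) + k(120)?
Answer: -9920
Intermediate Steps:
k(C) = -87 + C
(4550 - 14503) + k(120) = (4550 - 14503) + (-87 + 120) = -9953 + 33 = -9920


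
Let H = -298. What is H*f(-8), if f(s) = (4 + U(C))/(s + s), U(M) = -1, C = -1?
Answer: 447/8 ≈ 55.875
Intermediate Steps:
f(s) = 3/(2*s) (f(s) = (4 - 1)/(s + s) = 3/((2*s)) = 3*(1/(2*s)) = 3/(2*s))
H*f(-8) = -447/(-8) = -447*(-1)/8 = -298*(-3/16) = 447/8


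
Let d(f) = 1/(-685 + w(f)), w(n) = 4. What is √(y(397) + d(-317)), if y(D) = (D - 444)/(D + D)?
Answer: I*√17735959914/540714 ≈ 0.2463*I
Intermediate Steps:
y(D) = (-444 + D)/(2*D) (y(D) = (-444 + D)/((2*D)) = (-444 + D)*(1/(2*D)) = (-444 + D)/(2*D))
d(f) = -1/681 (d(f) = 1/(-685 + 4) = 1/(-681) = -1/681)
√(y(397) + d(-317)) = √((½)*(-444 + 397)/397 - 1/681) = √((½)*(1/397)*(-47) - 1/681) = √(-47/794 - 1/681) = √(-32801/540714) = I*√17735959914/540714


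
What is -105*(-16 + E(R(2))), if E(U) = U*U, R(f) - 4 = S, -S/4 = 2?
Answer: 0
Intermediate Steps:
S = -8 (S = -4*2 = -8)
R(f) = -4 (R(f) = 4 - 8 = -4)
E(U) = U²
-105*(-16 + E(R(2))) = -105*(-16 + (-4)²) = -105*(-16 + 16) = -105*0 = -1*0 = 0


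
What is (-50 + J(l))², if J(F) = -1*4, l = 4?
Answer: 2916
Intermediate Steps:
J(F) = -4
(-50 + J(l))² = (-50 - 4)² = (-54)² = 2916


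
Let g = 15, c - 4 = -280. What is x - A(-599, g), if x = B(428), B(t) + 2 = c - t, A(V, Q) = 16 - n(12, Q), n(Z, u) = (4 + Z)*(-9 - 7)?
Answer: -978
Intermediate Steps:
n(Z, u) = -64 - 16*Z (n(Z, u) = (4 + Z)*(-16) = -64 - 16*Z)
c = -276 (c = 4 - 280 = -276)
A(V, Q) = 272 (A(V, Q) = 16 - (-64 - 16*12) = 16 - (-64 - 192) = 16 - 1*(-256) = 16 + 256 = 272)
B(t) = -278 - t (B(t) = -2 + (-276 - t) = -278 - t)
x = -706 (x = -278 - 1*428 = -278 - 428 = -706)
x - A(-599, g) = -706 - 1*272 = -706 - 272 = -978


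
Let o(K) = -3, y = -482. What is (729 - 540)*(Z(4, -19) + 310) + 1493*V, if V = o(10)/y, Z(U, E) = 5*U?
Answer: 30066819/482 ≈ 62379.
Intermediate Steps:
V = 3/482 (V = -3/(-482) = -3*(-1/482) = 3/482 ≈ 0.0062241)
(729 - 540)*(Z(4, -19) + 310) + 1493*V = (729 - 540)*(5*4 + 310) + 1493*(3/482) = 189*(20 + 310) + 4479/482 = 189*330 + 4479/482 = 62370 + 4479/482 = 30066819/482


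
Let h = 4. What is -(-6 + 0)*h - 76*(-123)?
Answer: 9372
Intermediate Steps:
-(-6 + 0)*h - 76*(-123) = -(-6 + 0)*4 - 76*(-123) = -(-6)*4 + 9348 = -1*(-24) + 9348 = 24 + 9348 = 9372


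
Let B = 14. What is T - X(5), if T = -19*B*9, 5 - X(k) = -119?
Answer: -2518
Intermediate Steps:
X(k) = 124 (X(k) = 5 - 1*(-119) = 5 + 119 = 124)
T = -2394 (T = -19*14*9 = -266*9 = -2394)
T - X(5) = -2394 - 1*124 = -2394 - 124 = -2518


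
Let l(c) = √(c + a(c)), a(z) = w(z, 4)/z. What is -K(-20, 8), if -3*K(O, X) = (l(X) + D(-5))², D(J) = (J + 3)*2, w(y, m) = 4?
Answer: (8 - √34)²/12 ≈ 0.39206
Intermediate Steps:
a(z) = 4/z
D(J) = 6 + 2*J (D(J) = (3 + J)*2 = 6 + 2*J)
l(c) = √(c + 4/c)
K(O, X) = -(-4 + √(X + 4/X))²/3 (K(O, X) = -(√(X + 4/X) + (6 + 2*(-5)))²/3 = -(√(X + 4/X) + (6 - 10))²/3 = -(√(X + 4/X) - 4)²/3 = -(-4 + √(X + 4/X))²/3)
-K(-20, 8) = -(-1)*(-4 + √(8 + 4/8))²/3 = -(-1)*(-4 + √(8 + 4*(⅛)))²/3 = -(-1)*(-4 + √(8 + ½))²/3 = -(-1)*(-4 + √(17/2))²/3 = -(-1)*(-4 + √34/2)²/3 = (-4 + √34/2)²/3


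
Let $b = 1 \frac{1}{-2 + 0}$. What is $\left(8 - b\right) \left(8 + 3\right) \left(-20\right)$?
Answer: $-1870$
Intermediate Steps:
$b = - \frac{1}{2}$ ($b = 1 \frac{1}{-2} = 1 \left(- \frac{1}{2}\right) = - \frac{1}{2} \approx -0.5$)
$\left(8 - b\right) \left(8 + 3\right) \left(-20\right) = \left(8 - - \frac{1}{2}\right) \left(8 + 3\right) \left(-20\right) = \left(8 + \frac{1}{2}\right) 11 \left(-20\right) = \frac{17}{2} \cdot 11 \left(-20\right) = \frac{187}{2} \left(-20\right) = -1870$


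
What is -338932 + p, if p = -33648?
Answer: -372580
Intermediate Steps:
-338932 + p = -338932 - 33648 = -372580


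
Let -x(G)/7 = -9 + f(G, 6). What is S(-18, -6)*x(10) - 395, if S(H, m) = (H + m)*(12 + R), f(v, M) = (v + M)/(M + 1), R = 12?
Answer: -27467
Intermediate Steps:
f(v, M) = (M + v)/(1 + M)
S(H, m) = 24*H + 24*m (S(H, m) = (H + m)*(12 + 12) = (H + m)*24 = 24*H + 24*m)
x(G) = 57 - G (x(G) = -7*(-9 + (6 + G)/(1 + 6)) = -7*(-9 + (6 + G)/7) = -7*(-9 + (6/7 + G/7)) = -7*(-57/7 + G/7) = 57 - G)
S(-18, -6)*x(10) - 395 = (24*(-18) + 24*(-6))*(57 - 1*10) - 395 = (-432 - 144)*(57 - 10) - 395 = -576*47 - 395 = -27072 - 395 = -27467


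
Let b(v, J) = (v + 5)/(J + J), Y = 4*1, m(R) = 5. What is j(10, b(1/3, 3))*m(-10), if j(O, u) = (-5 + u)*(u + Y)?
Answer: -8140/81 ≈ -100.49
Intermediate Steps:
Y = 4
b(v, J) = (5 + v)/(2*J) (b(v, J) = (5 + v)/((2*J)) = (5 + v)*(1/(2*J)) = (5 + v)/(2*J))
j(O, u) = (-5 + u)*(4 + u) (j(O, u) = (-5 + u)*(u + 4) = (-5 + u)*(4 + u))
j(10, b(1/3, 3))*m(-10) = (-20 + ((½)*(5 + 1/3)/3)² - (5 + 1/3)/(2*3))*5 = (-20 + ((½)*(⅓)*(5 + ⅓))² - (5 + ⅓)/(2*3))*5 = (-20 + ((½)*(⅓)*(16/3))² - 16/(2*3*3))*5 = (-20 + (8/9)² - 1*8/9)*5 = (-20 + 64/81 - 8/9)*5 = -1628/81*5 = -8140/81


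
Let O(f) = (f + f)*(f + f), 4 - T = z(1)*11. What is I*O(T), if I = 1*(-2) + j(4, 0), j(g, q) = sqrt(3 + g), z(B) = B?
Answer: -392 + 196*sqrt(7) ≈ 126.57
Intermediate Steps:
T = -7 (T = 4 - 11 = -7)
O(f) = 4*f**2 (O(f) = (2*f)*(2*f) = 4*f**2)
I = -2 + sqrt(7) (I = 1*(-2) + sqrt(3 + 4) = -2 + sqrt(7) ≈ 0.64575)
I*O(T) = (-2 + sqrt(7))*(4*(-7)**2) = (-2 + sqrt(7))*(4*49) = (-2 + sqrt(7))*196 = -392 + 196*sqrt(7)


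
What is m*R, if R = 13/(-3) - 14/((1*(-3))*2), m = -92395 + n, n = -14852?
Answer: 214494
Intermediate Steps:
m = -107247 (m = -92395 - 14852 = -107247)
R = -2 (R = 13*(-⅓) - 14/((-3*2)) = -13/3 - 14/(-6) = -13/3 - 14*(-⅙) = -13/3 + 7/3 = -2)
m*R = -107247*(-2) = 214494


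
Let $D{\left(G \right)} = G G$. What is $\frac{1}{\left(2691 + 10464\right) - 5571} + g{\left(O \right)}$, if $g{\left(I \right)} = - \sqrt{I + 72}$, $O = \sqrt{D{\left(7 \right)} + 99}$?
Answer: $\frac{1}{7584} - \sqrt{72 + 2 \sqrt{37}} \approx -9.174$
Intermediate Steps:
$D{\left(G \right)} = G^{2}$
$O = 2 \sqrt{37}$ ($O = \sqrt{7^{2} + 99} = \sqrt{49 + 99} = \sqrt{148} = 2 \sqrt{37} \approx 12.166$)
$g{\left(I \right)} = - \sqrt{72 + I}$
$\frac{1}{\left(2691 + 10464\right) - 5571} + g{\left(O \right)} = \frac{1}{\left(2691 + 10464\right) - 5571} - \sqrt{72 + 2 \sqrt{37}} = \frac{1}{13155 - 5571} - \sqrt{72 + 2 \sqrt{37}} = \frac{1}{7584} - \sqrt{72 + 2 \sqrt{37}}$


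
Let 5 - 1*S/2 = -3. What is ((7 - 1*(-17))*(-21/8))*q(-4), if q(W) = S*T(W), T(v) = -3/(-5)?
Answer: -3024/5 ≈ -604.80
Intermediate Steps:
S = 16 (S = 10 - 2*(-3) = 10 + 6 = 16)
T(v) = 3/5 (T(v) = -3*(-1/5) = 3/5)
q(W) = 48/5 (q(W) = 16*(3/5) = 48/5)
((7 - 1*(-17))*(-21/8))*q(-4) = ((7 - 1*(-17))*(-21/8))*(48/5) = ((7 + 17)*(-21*1/8))*(48/5) = (24*(-21/8))*(48/5) = -63*48/5 = -3024/5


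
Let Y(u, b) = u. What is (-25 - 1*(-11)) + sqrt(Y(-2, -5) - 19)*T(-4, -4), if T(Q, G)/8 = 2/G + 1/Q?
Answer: -14 - 6*I*sqrt(21) ≈ -14.0 - 27.495*I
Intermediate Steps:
T(Q, G) = 8/Q + 16/G (T(Q, G) = 8*(2/G + 1/Q) = 8*(1/Q + 2/G) = 8/Q + 16/G)
(-25 - 1*(-11)) + sqrt(Y(-2, -5) - 19)*T(-4, -4) = (-25 - 1*(-11)) + sqrt(-2 - 19)*(8/(-4) + 16/(-4)) = (-25 + 11) + sqrt(-21)*(8*(-1/4) + 16*(-1/4)) = -14 + (I*sqrt(21))*(-2 - 4) = -14 + (I*sqrt(21))*(-6) = -14 - 6*I*sqrt(21)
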